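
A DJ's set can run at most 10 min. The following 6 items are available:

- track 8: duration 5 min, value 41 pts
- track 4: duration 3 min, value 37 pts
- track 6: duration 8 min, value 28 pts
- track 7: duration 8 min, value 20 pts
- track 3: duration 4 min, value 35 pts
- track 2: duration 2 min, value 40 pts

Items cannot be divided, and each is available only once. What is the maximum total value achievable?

This is a 0/1 knapsack; check combinations near the capacity.
- track 8+track 4+track 2: duration 5+3+2=10, value 41+37+40=118
- track 4+track 3+track 2: duration 3+4+2=9, value 37+35+40=112
- track 8+track 2: duration 5+2=7, value 41+40=81
- track 8+track 4: duration 5+3=8, value 41+37=78
Best: 118 pts.

118 pts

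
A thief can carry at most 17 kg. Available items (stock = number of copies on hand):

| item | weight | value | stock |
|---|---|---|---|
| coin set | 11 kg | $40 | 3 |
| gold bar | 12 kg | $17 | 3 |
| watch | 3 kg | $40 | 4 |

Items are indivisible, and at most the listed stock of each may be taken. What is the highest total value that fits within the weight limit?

Top feasible selections:
- 4×watch: weight 12, value 160
- 3×watch: weight 9, value 120
Best: $160.

$160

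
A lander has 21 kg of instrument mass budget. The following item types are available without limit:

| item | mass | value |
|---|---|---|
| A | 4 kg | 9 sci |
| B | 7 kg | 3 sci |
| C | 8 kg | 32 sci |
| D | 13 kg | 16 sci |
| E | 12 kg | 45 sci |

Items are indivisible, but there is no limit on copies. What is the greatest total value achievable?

77 sci

Best value-per-unit is C at 32/8; filling with it alone gives 2×32 = 64.
Optimal mix: 1×C + 1×E → mass 20, value 77.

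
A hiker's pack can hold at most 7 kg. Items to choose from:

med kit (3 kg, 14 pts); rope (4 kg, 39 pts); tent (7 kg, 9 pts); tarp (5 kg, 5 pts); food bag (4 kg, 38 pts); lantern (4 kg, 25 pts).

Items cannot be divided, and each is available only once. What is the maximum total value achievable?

53 pts

Check high-value combinations within 7 kg:
- med kit+rope: weight 3+4=7, value 14+39=53
- med kit+food bag: weight 3+4=7, value 14+38=52
- rope: weight 4, value 39
- med kit+lantern: weight 3+4=7, value 14+25=39
Best: 53 pts.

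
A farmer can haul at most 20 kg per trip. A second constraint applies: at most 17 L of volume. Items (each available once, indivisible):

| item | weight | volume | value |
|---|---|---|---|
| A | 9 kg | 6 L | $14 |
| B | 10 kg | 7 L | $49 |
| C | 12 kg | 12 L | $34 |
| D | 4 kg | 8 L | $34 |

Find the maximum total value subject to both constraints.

$83

Feasible sets respecting both limits:
- B+D: weight 14, volume 15, value 83
- A+B: weight 19, volume 13, value 63
- B: weight 10, volume 7, value 49
- A+D: weight 13, volume 14, value 48
Best: $83.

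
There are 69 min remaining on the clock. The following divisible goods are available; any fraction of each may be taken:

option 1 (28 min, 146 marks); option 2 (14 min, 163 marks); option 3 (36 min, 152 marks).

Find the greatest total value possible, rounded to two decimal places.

Take in order of value per unit:
- option 2 (163/14 per unit): all 14 → value 163, running total 163.00
- option 1 (146/28 per unit): all 28 → value 146, running total 309.00
- option 3 (152/36 per unit): 27 of 36 → value 27×152/36 = 114.0000, running total 423.00
Total 423.00.

423.00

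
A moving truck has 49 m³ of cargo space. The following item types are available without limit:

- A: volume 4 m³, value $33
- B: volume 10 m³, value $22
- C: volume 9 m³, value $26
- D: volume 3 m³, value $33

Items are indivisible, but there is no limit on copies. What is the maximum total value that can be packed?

$528

Best value-per-unit is D at 33/3; filling with it alone gives 16×33 = 528.
Optimal mix: 1×A + 15×D → volume 49, value 528.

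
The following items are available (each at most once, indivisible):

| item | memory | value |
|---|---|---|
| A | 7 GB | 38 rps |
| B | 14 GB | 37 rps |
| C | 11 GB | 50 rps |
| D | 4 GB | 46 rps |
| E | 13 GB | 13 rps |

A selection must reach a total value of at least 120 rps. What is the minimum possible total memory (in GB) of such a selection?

Subsets with value ≥ 120, sorted by total memory:
- A+C+D: memory 22, value 134
- A+B+D: memory 25, value 121
- B+C+D: memory 29, value 133
Minimum memory: 22 GB.

22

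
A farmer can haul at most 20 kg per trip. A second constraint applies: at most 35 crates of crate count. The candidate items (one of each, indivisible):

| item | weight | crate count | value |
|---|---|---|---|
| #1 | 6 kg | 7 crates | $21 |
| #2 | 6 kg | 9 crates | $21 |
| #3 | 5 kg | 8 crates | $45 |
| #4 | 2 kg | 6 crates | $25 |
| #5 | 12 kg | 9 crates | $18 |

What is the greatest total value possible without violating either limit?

Feasible sets respecting both limits:
- #1+#2+#3+#4: weight 19, crate count 30, value 112
- #1+#3+#4: weight 13, crate count 21, value 91
- #2+#3+#4: weight 13, crate count 23, value 91
Best: $112.

$112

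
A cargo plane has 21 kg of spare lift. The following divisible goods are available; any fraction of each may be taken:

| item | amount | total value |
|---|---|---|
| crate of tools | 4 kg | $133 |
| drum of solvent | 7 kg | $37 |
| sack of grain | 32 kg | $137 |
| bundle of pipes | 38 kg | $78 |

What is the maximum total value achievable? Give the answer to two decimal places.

212.81

Take in order of value per unit:
- crate of tools (133/4 per unit): all 4 → value 133, running total 133.00
- drum of solvent (37/7 per unit): all 7 → value 37, running total 170.00
- sack of grain (137/32 per unit): 10 of 32 → value 10×137/32 = 42.8125, running total 212.81
Total 212.81.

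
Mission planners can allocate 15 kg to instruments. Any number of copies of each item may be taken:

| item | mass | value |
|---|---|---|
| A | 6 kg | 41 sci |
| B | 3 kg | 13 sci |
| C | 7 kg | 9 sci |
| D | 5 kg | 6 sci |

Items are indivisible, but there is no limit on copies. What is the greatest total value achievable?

Best value-per-unit is A at 41/6; filling with it alone gives 2×41 = 82.
Optimal mix: 2×A + 1×B → mass 15, value 95.

95 sci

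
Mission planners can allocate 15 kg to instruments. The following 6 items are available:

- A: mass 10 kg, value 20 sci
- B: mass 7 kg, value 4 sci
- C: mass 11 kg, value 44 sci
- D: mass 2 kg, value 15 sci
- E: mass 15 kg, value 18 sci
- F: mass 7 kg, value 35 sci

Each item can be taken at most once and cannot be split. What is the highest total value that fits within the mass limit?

59 sci

Check high-value combinations within 15 kg:
- C+D: mass 11+2=13, value 44+15=59
- D+F: mass 2+7=9, value 15+35=50
- C: mass 11, value 44
- B+F: mass 7+7=14, value 4+35=39
Best: 59 sci.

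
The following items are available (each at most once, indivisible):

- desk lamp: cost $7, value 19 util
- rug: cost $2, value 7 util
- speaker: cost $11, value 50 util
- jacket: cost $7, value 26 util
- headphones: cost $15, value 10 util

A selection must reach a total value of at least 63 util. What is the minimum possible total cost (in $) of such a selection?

18

Subsets with value ≥ 63, sorted by total cost:
- speaker+jacket: cost 18, value 76
- desk lamp+speaker: cost 18, value 69
Minimum cost: 18 $.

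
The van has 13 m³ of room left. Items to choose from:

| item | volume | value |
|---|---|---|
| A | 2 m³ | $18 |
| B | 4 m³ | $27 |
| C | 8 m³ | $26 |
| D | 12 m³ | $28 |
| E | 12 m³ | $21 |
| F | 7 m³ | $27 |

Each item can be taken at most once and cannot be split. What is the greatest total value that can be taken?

Check high-value combinations within 13 m³:
- A+B+F: volume 2+4+7=13, value 18+27+27=72
- B+F: volume 4+7=11, value 27+27=54
- B+C: volume 4+8=12, value 27+26=53
Best: $72.

$72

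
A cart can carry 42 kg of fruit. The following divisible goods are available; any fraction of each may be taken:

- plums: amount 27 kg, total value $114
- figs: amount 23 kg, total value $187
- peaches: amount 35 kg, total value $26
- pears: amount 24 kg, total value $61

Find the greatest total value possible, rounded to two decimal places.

267.22

Take in order of value per unit:
- figs (187/23 per unit): all 23 → value 187, running total 187.00
- plums (114/27 per unit): 19 of 27 → value 19×114/27 = 80.2222, running total 267.22
Total 267.22.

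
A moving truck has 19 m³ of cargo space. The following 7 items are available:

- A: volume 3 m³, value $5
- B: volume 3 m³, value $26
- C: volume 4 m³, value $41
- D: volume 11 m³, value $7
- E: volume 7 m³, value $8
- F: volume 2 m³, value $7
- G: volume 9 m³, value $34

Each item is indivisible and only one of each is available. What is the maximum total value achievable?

Check high-value combinations within 19 m³:
- B+C+F+G: volume 3+4+2+9=18, value 26+41+7+34=108
- A+B+C+G: volume 3+3+4+9=19, value 5+26+41+34=106
- B+C+G: volume 3+4+9=16, value 26+41+34=101
- A+C+F+G: volume 3+4+2+9=18, value 5+41+7+34=87
- A+B+C+E+F: volume 3+3+4+7+2=19, value 5+26+41+8+7=87
Best: $108.

$108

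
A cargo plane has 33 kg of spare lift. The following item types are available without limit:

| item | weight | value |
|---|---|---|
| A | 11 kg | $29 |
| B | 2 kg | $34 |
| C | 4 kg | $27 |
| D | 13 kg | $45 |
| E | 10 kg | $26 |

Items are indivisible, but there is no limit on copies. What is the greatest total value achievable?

$544

Best value-per-unit is B at 34/2, and filling with it alone uses weight 16×2=32. No mix of the others beats 16×34 = 544.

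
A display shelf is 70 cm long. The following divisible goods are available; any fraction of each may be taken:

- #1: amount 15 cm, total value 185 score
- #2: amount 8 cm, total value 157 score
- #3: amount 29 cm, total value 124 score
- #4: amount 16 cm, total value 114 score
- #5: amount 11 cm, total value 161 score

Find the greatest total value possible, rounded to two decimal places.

Take in order of value per unit:
- #2 (157/8 per unit): all 8 → value 157, running total 157.00
- #5 (161/11 per unit): all 11 → value 161, running total 318.00
- #1 (185/15 per unit): all 15 → value 185, running total 503.00
- #4 (114/16 per unit): all 16 → value 114, running total 617.00
- #3 (124/29 per unit): 20 of 29 → value 20×124/29 = 85.5172, running total 702.52
Total 702.52.

702.52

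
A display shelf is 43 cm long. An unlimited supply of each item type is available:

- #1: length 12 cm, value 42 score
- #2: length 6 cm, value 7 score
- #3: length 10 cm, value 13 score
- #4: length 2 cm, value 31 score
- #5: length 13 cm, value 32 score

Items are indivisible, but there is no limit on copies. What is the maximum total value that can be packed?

Best value-per-unit is #4 at 31/2, and filling with it alone uses length 21×2=42. No mix of the others beats 21×31 = 651.

651 score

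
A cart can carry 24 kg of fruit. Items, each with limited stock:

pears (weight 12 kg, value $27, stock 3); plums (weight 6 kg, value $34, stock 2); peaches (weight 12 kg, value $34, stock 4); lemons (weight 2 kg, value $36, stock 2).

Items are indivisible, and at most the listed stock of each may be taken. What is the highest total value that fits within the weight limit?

$140

Top feasible selections:
- 2×plums + 2×lemons: weight 16, value 140
- 1×plums + 1×peaches + 2×lemons: weight 22, value 140
- 1×pears + 1×plums + 2×lemons: weight 22, value 133
Best: $140.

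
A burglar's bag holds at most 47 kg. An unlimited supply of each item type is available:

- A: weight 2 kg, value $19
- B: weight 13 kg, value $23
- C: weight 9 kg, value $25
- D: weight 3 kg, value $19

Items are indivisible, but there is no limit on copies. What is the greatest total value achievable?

Best value-per-unit is A at 19/2, and filling with it alone uses weight 23×2=46. No mix of the others beats 23×19 = 437.

$437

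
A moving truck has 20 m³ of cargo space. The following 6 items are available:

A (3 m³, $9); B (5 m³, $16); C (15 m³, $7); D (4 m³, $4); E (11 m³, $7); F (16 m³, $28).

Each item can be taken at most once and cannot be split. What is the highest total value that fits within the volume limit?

This is a 0/1 knapsack; check combinations near the capacity.
- A+F: volume 3+16=19, value 9+28=37
- A+B+E: volume 3+5+11=19, value 9+16+7=32
- D+F: volume 4+16=20, value 4+28=32
Best: $37.

$37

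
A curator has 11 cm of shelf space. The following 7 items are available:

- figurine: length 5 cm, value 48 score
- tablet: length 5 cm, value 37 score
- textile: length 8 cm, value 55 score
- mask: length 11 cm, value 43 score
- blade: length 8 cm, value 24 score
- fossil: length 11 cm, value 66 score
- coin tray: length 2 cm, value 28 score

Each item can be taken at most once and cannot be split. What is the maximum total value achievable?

This is a 0/1 knapsack; check combinations near the capacity.
- figurine+tablet: length 5+5=10, value 48+37=85
- textile+coin tray: length 8+2=10, value 55+28=83
- figurine+coin tray: length 5+2=7, value 48+28=76
- fossil: length 11, value 66
Best: 85 score.

85 score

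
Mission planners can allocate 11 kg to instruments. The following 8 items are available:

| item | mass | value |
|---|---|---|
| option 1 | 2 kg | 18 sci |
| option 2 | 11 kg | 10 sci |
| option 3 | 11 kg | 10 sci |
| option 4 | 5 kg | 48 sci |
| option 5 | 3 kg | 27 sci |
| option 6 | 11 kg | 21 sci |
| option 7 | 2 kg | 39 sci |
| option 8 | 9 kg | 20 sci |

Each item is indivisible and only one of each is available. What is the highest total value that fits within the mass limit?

114 sci

Check high-value combinations within 11 kg:
- option 4+option 5+option 7: mass 5+3+2=10, value 48+27+39=114
- option 1+option 4+option 7: mass 2+5+2=9, value 18+48+39=105
- option 1+option 4+option 5: mass 2+5+3=10, value 18+48+27=93
- option 4+option 7: mass 5+2=7, value 48+39=87
Best: 114 sci.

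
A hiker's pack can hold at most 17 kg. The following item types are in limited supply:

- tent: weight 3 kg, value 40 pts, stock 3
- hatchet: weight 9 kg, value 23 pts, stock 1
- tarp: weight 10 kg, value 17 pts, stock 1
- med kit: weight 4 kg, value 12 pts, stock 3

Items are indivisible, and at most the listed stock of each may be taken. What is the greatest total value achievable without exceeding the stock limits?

144 pts

Top feasible selections:
- 3×tent + 2×med kit: weight 17, value 144
- 3×tent + 1×med kit: weight 13, value 132
- 3×tent: weight 9, value 120
Best: 144 pts.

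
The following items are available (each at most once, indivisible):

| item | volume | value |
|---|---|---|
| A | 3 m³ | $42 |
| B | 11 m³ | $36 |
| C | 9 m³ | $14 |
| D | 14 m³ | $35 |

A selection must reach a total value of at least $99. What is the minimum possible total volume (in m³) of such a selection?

Subsets with value ≥ 99, sorted by total volume:
- A+B+D: volume 28, value 113
- A+B+C+D: volume 37, value 127
Minimum volume: 28 m³.

28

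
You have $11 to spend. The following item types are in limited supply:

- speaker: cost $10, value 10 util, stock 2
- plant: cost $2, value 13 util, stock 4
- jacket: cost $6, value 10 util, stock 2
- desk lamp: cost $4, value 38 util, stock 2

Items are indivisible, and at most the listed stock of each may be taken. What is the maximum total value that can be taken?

Top feasible selections:
- 1×plant + 2×desk lamp: cost 10, value 89
- 3×plant + 1×desk lamp: cost 10, value 77
- 2×desk lamp: cost 8, value 76
Best: 89 util.

89 util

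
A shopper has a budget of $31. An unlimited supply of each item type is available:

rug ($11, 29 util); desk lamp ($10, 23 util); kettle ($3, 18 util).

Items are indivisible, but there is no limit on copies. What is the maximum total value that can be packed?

180 util

Best value-per-unit is kettle at 18/3, and filling with it alone uses cost 10×3=30. No mix of the others beats 10×18 = 180.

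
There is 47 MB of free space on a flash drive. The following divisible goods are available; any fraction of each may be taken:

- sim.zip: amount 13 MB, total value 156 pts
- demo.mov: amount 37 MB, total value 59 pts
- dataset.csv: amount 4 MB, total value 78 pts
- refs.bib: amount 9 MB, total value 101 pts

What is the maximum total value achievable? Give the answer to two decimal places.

368.49

Take in order of value per unit:
- dataset.csv (78/4 per unit): all 4 → value 78, running total 78.00
- sim.zip (156/13 per unit): all 13 → value 156, running total 234.00
- refs.bib (101/9 per unit): all 9 → value 101, running total 335.00
- demo.mov (59/37 per unit): 21 of 37 → value 21×59/37 = 33.4865, running total 368.49
Total 368.49.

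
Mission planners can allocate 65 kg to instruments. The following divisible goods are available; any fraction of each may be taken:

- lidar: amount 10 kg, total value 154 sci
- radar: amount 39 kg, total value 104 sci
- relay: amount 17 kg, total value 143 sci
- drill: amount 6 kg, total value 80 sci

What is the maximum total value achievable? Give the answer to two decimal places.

Take in order of value per unit:
- lidar (154/10 per unit): all 10 → value 154, running total 154.00
- drill (80/6 per unit): all 6 → value 80, running total 234.00
- relay (143/17 per unit): all 17 → value 143, running total 377.00
- radar (104/39 per unit): 32 of 39 → value 32×104/39 = 85.3333, running total 462.33
Total 462.33.

462.33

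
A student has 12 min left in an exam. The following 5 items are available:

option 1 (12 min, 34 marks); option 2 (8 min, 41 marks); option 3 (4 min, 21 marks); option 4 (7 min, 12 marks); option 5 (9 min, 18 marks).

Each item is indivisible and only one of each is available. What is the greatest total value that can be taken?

This is a 0/1 knapsack; check combinations near the capacity.
- option 2+option 3: time 8+4=12, value 41+21=62
- option 2: time 8, value 41
- option 1: time 12, value 34
Best: 62 marks.

62 marks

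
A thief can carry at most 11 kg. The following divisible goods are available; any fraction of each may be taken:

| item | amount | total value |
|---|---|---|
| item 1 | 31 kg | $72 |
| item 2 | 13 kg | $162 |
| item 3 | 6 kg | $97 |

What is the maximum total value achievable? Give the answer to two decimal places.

Take in order of value per unit:
- item 3 (97/6 per unit): all 6 → value 97, running total 97.00
- item 2 (162/13 per unit): 5 of 13 → value 5×162/13 = 62.3077, running total 159.31
Total 159.31.

159.31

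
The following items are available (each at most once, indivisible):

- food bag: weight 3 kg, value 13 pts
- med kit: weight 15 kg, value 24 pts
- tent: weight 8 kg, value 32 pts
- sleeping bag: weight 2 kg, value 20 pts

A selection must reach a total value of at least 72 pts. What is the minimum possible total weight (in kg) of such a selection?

Subsets with value ≥ 72, sorted by total weight:
- med kit+tent+sleeping bag: weight 25, value 76
- food bag+med kit+tent+sleeping bag: weight 28, value 89
Minimum weight: 25 kg.

25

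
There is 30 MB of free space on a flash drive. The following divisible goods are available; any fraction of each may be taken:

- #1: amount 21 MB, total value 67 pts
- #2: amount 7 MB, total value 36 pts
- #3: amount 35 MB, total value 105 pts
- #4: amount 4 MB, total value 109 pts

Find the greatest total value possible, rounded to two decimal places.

205.62

Take in order of value per unit:
- #4 (109/4 per unit): all 4 → value 109, running total 109.00
- #2 (36/7 per unit): all 7 → value 36, running total 145.00
- #1 (67/21 per unit): 19 of 21 → value 19×67/21 = 60.6190, running total 205.62
Total 205.62.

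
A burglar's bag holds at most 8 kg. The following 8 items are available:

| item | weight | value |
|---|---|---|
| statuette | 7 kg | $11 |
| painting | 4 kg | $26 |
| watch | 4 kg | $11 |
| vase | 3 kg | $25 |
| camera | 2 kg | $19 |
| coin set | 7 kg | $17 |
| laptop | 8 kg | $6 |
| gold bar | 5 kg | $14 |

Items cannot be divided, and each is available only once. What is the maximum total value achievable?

$51

Check high-value combinations within 8 kg:
- painting+vase: weight 4+3=7, value 26+25=51
- painting+camera: weight 4+2=6, value 26+19=45
- vase+camera: weight 3+2=5, value 25+19=44
Best: $51.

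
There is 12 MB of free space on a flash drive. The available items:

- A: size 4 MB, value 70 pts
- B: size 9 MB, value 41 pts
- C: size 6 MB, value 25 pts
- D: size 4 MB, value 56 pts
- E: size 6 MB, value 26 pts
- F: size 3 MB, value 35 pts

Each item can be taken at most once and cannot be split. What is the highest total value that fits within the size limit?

Check high-value combinations within 12 MB:
- A+D+F: size 4+4+3=11, value 70+56+35=161
- A+D: size 4+4=8, value 70+56=126
- A+F: size 4+3=7, value 70+35=105
Best: 161 pts.

161 pts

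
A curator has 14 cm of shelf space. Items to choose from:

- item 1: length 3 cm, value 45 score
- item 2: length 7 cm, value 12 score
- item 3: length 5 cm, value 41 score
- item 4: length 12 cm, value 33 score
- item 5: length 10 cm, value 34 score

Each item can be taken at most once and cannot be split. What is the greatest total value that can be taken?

This is a 0/1 knapsack; check combinations near the capacity.
- item 1+item 3: length 3+5=8, value 45+41=86
- item 1+item 5: length 3+10=13, value 45+34=79
- item 1+item 2: length 3+7=10, value 45+12=57
- item 2+item 3: length 7+5=12, value 12+41=53
Best: 86 score.

86 score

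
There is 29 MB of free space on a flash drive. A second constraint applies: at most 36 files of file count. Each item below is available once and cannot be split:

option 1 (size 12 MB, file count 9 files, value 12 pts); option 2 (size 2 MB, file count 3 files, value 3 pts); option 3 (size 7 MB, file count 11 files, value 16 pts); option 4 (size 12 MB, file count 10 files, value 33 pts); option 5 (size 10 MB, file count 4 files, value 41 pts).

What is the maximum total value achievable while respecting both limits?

90 pts

Feasible sets respecting both limits:
- option 3+option 4+option 5: size 29, file count 25, value 90
- option 2+option 4+option 5: size 24, file count 17, value 77
- option 4+option 5: size 22, file count 14, value 74
Best: 90 pts.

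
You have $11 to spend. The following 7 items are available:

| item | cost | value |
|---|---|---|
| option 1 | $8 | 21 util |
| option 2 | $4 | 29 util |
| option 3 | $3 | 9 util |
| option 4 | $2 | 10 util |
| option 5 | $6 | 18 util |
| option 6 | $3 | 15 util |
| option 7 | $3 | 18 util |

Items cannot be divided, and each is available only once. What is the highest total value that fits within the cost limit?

62 util

Check high-value combinations within $11:
- option 2+option 6+option 7: cost 4+3+3=10, value 29+15+18=62
- option 2+option 4+option 7: cost 4+2+3=9, value 29+10+18=57
- option 2+option 3+option 7: cost 4+3+3=10, value 29+9+18=56
- option 2+option 4+option 6: cost 4+2+3=9, value 29+10+15=54
Best: 62 util.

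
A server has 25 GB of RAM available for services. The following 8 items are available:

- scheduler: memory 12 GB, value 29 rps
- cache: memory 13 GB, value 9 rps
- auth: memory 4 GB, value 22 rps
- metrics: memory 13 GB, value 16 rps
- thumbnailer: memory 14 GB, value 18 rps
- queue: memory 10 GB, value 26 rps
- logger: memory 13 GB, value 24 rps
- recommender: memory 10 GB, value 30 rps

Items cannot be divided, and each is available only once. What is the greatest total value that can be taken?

Check high-value combinations within 25 GB:
- auth+queue+recommender: memory 4+10+10=24, value 22+26+30=78
- scheduler+recommender: memory 12+10=22, value 29+30=59
- queue+recommender: memory 10+10=20, value 26+30=56
- scheduler+queue: memory 12+10=22, value 29+26=55
- logger+recommender: memory 13+10=23, value 24+30=54
Best: 78 rps.

78 rps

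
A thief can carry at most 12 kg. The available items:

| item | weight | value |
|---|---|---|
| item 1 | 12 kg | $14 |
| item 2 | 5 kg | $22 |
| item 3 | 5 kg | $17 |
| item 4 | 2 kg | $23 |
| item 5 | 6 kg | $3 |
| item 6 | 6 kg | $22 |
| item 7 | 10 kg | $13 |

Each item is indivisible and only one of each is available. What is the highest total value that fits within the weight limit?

Check high-value combinations within 12 kg:
- item 2+item 3+item 4: weight 5+5+2=12, value 22+17+23=62
- item 2+item 4: weight 5+2=7, value 22+23=45
- item 4+item 6: weight 2+6=8, value 23+22=45
- item 2+item 6: weight 5+6=11, value 22+22=44
- item 3+item 4: weight 5+2=7, value 17+23=40
Best: $62.

$62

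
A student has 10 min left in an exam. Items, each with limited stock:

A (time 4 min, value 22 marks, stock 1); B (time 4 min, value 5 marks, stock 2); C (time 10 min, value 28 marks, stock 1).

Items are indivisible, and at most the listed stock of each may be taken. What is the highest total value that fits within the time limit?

28 marks

Best selections within time 10 and stock limits:
- 1×C: time 10, value 28
- 1×A + 1×B: time 8, value 27
- 1×A: time 4, value 22
- 2×B: time 8, value 10
Best: 28 marks.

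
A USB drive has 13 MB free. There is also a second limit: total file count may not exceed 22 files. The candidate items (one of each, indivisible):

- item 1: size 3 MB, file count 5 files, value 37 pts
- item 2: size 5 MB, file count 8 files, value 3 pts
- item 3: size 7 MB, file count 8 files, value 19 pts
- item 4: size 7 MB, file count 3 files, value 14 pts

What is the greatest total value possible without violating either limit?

Feasible sets respecting both limits:
- item 1+item 3: size 10, file count 13, value 56
- item 1+item 4: size 10, file count 8, value 51
- item 1+item 2: size 8, file count 13, value 40
Best: 56 pts.

56 pts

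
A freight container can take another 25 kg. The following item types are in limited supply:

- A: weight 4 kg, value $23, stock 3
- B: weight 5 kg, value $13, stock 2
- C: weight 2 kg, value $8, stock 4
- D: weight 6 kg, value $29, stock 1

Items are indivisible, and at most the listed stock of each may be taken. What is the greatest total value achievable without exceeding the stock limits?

Best selections within weight 25 and stock limits:
- 3×A + 3×C + 1×D: weight 24, value 122
- 3×A + 1×B + 1×C + 1×D: weight 25, value 119
Best: $122.

$122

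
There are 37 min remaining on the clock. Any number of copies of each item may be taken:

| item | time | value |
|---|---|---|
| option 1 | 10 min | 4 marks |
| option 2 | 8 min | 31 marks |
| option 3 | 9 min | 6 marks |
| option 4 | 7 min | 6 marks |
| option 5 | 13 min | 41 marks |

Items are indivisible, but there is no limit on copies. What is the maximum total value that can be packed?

Best value-per-unit is option 2 at 31/8; filling with it alone gives 4×31 = 124.
Optimal mix: 3×option 2 + 1×option 5 → time 37, value 134.

134 marks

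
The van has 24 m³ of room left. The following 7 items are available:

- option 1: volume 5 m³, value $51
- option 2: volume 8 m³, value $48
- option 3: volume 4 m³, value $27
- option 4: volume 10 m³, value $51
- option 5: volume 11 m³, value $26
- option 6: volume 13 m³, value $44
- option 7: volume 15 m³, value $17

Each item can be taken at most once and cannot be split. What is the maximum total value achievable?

$150

Check high-value combinations within 24 m³:
- option 1+option 2+option 4: volume 5+8+10=23, value 51+48+51=150
- option 1+option 3+option 4: volume 5+4+10=19, value 51+27+51=129
- option 1+option 2+option 3: volume 5+8+4=17, value 51+48+27=126
- option 2+option 3+option 4: volume 8+4+10=22, value 48+27+51=126
- option 1+option 2+option 5: volume 5+8+11=24, value 51+48+26=125
Best: $150.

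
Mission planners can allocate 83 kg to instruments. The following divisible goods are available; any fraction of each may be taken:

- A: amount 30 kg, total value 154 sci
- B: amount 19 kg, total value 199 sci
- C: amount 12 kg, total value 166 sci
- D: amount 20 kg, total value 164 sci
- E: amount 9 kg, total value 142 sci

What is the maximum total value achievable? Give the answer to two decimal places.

Take in order of value per unit:
- E (142/9 per unit): all 9 → value 142, running total 142.00
- C (166/12 per unit): all 12 → value 166, running total 308.00
- B (199/19 per unit): all 19 → value 199, running total 507.00
- D (164/20 per unit): all 20 → value 164, running total 671.00
- A (154/30 per unit): 23 of 30 → value 23×154/30 = 118.0667, running total 789.07
Total 789.07.

789.07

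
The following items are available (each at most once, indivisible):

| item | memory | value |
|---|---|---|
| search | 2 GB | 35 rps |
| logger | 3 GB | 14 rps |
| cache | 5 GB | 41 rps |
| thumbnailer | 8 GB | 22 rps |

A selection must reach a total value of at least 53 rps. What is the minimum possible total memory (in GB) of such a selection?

7

Subsets with value ≥ 53, sorted by total memory:
- search+cache: memory 7, value 76
- logger+cache: memory 8, value 55
- search+logger+cache: memory 10, value 90
- search+thumbnailer: memory 10, value 57
Minimum memory: 7 GB.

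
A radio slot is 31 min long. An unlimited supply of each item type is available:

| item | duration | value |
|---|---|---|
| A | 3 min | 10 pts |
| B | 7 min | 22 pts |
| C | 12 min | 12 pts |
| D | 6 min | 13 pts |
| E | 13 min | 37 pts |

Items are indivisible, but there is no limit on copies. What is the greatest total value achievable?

Best value-per-unit is A at 10/3; filling with it alone gives 10×10 = 100.
Optimal mix: 8×A + 1×B → duration 31, value 102.

102 pts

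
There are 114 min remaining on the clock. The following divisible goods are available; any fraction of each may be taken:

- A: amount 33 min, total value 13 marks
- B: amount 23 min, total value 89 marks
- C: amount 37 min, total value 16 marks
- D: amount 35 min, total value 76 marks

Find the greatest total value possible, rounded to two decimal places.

188.48

Take in order of value per unit:
- B (89/23 per unit): all 23 → value 89, running total 89.00
- D (76/35 per unit): all 35 → value 76, running total 165.00
- C (16/37 per unit): all 37 → value 16, running total 181.00
- A (13/33 per unit): 19 of 33 → value 19×13/33 = 7.4848, running total 188.48
Total 188.48.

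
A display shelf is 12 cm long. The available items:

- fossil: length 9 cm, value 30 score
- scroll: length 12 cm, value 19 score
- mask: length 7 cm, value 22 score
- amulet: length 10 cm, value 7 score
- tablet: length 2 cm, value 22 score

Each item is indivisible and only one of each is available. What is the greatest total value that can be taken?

52 score

Check high-value combinations within 12 cm:
- fossil+tablet: length 9+2=11, value 30+22=52
- mask+tablet: length 7+2=9, value 22+22=44
- fossil: length 9, value 30
Best: 52 score.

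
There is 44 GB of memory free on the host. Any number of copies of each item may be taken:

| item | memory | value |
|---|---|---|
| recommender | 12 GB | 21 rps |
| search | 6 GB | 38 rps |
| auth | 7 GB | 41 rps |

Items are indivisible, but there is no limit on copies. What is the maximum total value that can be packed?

Best value-per-unit is search at 38/6; filling with it alone gives 7×38 = 266.
Optimal mix: 5×search + 2×auth → memory 44, value 272.

272 rps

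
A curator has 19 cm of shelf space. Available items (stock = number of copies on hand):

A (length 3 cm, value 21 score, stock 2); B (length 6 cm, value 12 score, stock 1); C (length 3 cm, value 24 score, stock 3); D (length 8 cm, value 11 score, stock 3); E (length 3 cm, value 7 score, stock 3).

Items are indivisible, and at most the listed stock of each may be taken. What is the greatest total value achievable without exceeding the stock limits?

121 score

Top feasible selections:
- 2×A + 3×C + 1×E: length 18, value 121
- 2×A + 3×C: length 15, value 114
- 1×A + 3×C + 2×E: length 18, value 107
- 1×A + 1×B + 3×C: length 18, value 105
Best: 121 score.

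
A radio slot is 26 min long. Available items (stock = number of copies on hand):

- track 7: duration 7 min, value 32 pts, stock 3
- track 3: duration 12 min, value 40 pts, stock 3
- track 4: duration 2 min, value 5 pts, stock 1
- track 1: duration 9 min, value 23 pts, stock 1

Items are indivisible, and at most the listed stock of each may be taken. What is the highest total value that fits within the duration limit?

104 pts

Top feasible selections:
- 2×track 7 + 1×track 3: duration 26, value 104
- 3×track 7 + 1×track 4: duration 23, value 101
Best: 104 pts.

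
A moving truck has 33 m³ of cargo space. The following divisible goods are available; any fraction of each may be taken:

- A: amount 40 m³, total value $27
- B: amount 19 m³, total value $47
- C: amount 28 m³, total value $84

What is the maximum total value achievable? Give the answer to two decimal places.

Take in order of value per unit:
- C (84/28 per unit): all 28 → value 84, running total 84.00
- B (47/19 per unit): 5 of 19 → value 5×47/19 = 12.3684, running total 96.37
Total 96.37.

96.37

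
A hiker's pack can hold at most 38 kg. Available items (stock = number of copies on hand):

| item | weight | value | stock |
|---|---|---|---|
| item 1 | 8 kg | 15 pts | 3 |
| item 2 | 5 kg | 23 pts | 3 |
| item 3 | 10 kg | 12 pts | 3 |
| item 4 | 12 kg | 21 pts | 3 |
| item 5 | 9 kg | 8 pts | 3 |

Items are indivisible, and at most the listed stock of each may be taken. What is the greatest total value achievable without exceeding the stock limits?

Top feasible selections:
- 1×item 1 + 3×item 2 + 1×item 4: weight 35, value 105
- 3×item 2 + 1×item 3 + 1×item 4: weight 37, value 102
Best: 105 pts.

105 pts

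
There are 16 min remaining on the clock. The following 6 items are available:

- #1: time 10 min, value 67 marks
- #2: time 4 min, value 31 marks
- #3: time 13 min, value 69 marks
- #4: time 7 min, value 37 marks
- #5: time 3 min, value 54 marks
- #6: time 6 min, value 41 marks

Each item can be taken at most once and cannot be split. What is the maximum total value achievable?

132 marks

Check high-value combinations within 16 min:
- #4+#5+#6: time 7+3+6=16, value 37+54+41=132
- #2+#5+#6: time 4+3+6=13, value 31+54+41=126
- #3+#5: time 13+3=16, value 69+54=123
- #2+#4+#5: time 4+7+3=14, value 31+37+54=122
- #1+#5: time 10+3=13, value 67+54=121
Best: 132 marks.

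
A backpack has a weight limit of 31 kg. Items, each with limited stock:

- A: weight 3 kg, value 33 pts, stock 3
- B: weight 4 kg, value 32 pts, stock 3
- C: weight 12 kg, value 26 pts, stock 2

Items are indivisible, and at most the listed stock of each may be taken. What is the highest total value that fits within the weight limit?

195 pts

Best selections within weight 31 and stock limits:
- 3×A + 3×B: weight 21, value 195
- 3×A + 2×B + 1×C: weight 29, value 189
- 2×A + 3×B + 1×C: weight 30, value 188
Best: 195 pts.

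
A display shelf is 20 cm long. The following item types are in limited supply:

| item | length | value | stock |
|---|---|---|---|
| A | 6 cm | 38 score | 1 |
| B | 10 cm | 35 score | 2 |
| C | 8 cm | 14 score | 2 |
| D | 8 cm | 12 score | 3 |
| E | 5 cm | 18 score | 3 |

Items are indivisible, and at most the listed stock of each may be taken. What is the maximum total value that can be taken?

74 score

Best selections within length 20 and stock limits:
- 1×A + 2×E: length 16, value 74
- 1×A + 1×B: length 16, value 73
- 1×B + 2×E: length 20, value 71
Best: 74 score.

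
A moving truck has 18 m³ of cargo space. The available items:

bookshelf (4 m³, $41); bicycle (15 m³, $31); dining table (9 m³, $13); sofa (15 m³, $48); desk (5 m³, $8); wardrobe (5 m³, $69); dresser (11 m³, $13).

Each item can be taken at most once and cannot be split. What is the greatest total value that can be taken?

This is a 0/1 knapsack; check combinations near the capacity.
- bookshelf+dining table+wardrobe: volume 4+9+5=18, value 41+13+69=123
- bookshelf+desk+wardrobe: volume 4+5+5=14, value 41+8+69=118
- bookshelf+wardrobe: volume 4+5=9, value 41+69=110
- dining table+wardrobe: volume 9+5=14, value 13+69=82
Best: $123.

$123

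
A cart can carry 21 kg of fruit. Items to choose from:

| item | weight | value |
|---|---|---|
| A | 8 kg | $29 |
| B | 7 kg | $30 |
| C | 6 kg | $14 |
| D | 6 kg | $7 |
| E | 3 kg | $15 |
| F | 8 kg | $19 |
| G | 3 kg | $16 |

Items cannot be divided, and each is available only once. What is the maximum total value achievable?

Check high-value combinations within 21 kg:
- A+B+E+G: weight 8+7+3+3=21, value 29+30+15+16=90
- B+E+F+G: weight 7+3+8+3=21, value 30+15+19+16=80
- A+B+G: weight 8+7+3=18, value 29+30+16=75
- B+C+E+G: weight 7+6+3+3=19, value 30+14+15+16=75
- A+B+E: weight 8+7+3=18, value 29+30+15=74
Best: $90.

$90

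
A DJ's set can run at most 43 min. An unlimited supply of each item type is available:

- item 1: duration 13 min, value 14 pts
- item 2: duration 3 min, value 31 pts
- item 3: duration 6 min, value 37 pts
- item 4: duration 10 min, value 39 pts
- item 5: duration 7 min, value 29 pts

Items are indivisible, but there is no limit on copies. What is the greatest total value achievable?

Best value-per-unit is item 2 at 31/3, and filling with it alone uses duration 14×3=42. No mix of the others beats 14×31 = 434.

434 pts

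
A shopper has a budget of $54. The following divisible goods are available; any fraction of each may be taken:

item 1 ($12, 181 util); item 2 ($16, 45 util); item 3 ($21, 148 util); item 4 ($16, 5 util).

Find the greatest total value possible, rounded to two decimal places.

Take in order of value per unit:
- item 1 (181/12 per unit): all 12 → value 181, running total 181.00
- item 3 (148/21 per unit): all 21 → value 148, running total 329.00
- item 2 (45/16 per unit): all 16 → value 45, running total 374.00
- item 4 (5/16 per unit): 5 of 16 → value 5×5/16 = 1.5625, running total 375.56
Total 375.56.

375.56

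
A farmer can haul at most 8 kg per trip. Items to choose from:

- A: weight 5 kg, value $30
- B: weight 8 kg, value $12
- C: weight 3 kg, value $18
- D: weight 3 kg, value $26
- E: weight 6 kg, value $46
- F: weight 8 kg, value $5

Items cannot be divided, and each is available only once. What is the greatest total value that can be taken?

Check high-value combinations within 8 kg:
- A+D: weight 5+3=8, value 30+26=56
- A+C: weight 5+3=8, value 30+18=48
- E: weight 6, value 46
- C+D: weight 3+3=6, value 18+26=44
- A: weight 5, value 30
Best: $56.

$56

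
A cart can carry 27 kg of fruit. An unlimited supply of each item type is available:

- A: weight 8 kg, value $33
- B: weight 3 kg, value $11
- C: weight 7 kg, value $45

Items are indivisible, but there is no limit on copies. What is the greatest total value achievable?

$157

Best value-per-unit is C at 45/7; filling with it alone gives 3×45 = 135.
Optimal mix: 2×B + 3×C → weight 27, value 157.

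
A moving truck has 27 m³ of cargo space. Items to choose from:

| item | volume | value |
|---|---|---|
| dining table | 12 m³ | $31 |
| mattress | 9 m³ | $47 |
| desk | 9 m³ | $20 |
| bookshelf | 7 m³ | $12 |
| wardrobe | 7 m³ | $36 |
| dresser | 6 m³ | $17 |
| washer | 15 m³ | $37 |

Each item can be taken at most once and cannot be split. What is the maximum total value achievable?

Check high-value combinations within 27 m³:
- mattress+desk+wardrobe: volume 9+9+7=25, value 47+20+36=103
- mattress+wardrobe+dresser: volume 9+7+6=22, value 47+36+17=100
- mattress+bookshelf+wardrobe: volume 9+7+7=23, value 47+12+36=95
Best: $103.

$103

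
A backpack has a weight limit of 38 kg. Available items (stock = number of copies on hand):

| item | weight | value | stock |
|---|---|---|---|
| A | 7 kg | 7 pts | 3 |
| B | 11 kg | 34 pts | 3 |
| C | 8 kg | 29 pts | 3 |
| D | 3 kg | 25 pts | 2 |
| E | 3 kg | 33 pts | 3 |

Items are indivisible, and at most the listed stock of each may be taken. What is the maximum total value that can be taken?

Top feasible selections:
- 2×B + 2×D + 3×E: weight 37, value 217
- 1×A + 2×C + 2×D + 3×E: weight 38, value 214
- 1×B + 1×C + 2×D + 3×E: weight 34, value 212
Best: 217 pts.

217 pts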